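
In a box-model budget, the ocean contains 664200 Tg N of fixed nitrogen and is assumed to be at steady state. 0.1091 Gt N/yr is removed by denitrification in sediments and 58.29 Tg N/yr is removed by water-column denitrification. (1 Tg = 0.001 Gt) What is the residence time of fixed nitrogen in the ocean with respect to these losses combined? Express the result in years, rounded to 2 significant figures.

Convert the denitrification in sediments flux: 0.1091 Gt N/yr = 109.1 Tg N/yr.
Total removal = 109.1 + 58.29 = 167.39 Tg N/yr.
τ = M / ΣF_out = 664200 / 167.39 = 3968 yr.

4000 yr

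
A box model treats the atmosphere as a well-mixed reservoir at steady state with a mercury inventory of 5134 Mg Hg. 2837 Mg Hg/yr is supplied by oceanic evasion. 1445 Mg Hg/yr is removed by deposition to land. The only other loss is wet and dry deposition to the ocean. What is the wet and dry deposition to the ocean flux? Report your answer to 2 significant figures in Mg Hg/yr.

At steady state ΣF_in = ΣF_out.
ΣF_in = 2837.0 Mg Hg/yr.
Wet and dry deposition to the ocean flux = ΣF_in − (1445) = 2837.0 − 1445 = 1392 Mg Hg/yr.

1400 Mg Hg/yr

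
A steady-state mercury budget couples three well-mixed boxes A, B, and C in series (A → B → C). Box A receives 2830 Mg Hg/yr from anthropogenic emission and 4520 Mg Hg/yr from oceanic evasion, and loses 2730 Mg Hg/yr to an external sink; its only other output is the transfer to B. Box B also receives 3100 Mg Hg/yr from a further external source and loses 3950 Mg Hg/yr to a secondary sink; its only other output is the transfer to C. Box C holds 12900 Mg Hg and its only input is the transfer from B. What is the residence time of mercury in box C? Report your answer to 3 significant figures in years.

3.42 yr

Box A: F(A→B) = (2830 + 4520) − 2730 = 4620.0 Mg Hg/yr.
Box B: F(B→C) = (4620.0 + 3100) − 3950 = 3770.0 Mg Hg/yr.
Box C throughput = its input = 3770.0 Mg Hg/yr; τ = 12900 / 3770.0 = 3.422 yr.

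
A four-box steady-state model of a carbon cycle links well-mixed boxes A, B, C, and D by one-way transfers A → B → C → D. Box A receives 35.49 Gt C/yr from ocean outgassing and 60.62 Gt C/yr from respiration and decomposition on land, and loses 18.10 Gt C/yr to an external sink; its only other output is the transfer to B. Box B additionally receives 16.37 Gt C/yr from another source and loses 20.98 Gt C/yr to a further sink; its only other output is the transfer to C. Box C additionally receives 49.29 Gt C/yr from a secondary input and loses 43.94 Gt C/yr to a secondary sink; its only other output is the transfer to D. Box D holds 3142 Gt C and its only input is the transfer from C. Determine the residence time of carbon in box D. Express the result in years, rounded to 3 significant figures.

Box A: F(A→B) = (35.49 + 60.62) − 18.10 = 78.010 Gt C/yr.
Box B: F(B→C) = (78.010 + 16.37) − 20.98 = 73.400 Gt C/yr.
Box C: F(C→D) = (73.400 + 49.29) − 43.94 = 78.750 Gt C/yr.
Box D throughput = its input = 78.750 Gt C/yr; τ = 3142 / 78.750 = 39.90 yr.

39.9 yr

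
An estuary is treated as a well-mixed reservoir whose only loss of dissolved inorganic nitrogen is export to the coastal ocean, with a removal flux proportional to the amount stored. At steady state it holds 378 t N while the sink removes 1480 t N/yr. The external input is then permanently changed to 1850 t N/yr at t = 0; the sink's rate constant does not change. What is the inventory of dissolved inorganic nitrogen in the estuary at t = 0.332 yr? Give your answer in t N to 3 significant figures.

447 t N

τ = M₀/F₀ = 378/1480 = 0.2554 yr; rate constant k = 1/τ.
New steady state M_∞ = F₁/k = F₁·τ = 1850 × 0.2554 = 472.50 t N.
M(t) = M_∞ + (M₀ − M_∞)·e^(−t/τ); t/τ = 0.332/0.2554 = 1.300, so e^(−t/τ) = 0.2726.
M(t) = 472.50 − 94.50 × 0.2726 = 446.74 t N.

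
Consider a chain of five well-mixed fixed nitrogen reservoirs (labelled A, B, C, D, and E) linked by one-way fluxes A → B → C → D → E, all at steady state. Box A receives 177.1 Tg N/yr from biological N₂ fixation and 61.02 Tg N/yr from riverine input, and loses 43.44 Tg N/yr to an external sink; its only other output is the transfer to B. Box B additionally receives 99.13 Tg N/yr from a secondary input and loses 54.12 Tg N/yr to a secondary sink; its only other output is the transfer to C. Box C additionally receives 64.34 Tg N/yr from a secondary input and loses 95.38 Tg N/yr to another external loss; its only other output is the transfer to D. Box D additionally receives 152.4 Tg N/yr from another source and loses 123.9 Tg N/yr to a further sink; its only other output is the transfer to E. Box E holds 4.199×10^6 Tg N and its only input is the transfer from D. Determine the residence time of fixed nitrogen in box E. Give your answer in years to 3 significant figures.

17700 yr

Box A: F(A→B) = (177.1 + 61.02) − 43.44 = 194.68 Tg N/yr.
Box B: F(B→C) = (194.68 + 99.13) − 54.12 = 239.69 Tg N/yr.
Box C: F(C→D) = (239.69 + 64.34) − 95.38 = 208.65 Tg N/yr.
Box D: F(D→E) = (208.65 + 152.4) − 123.9 = 237.15 Tg N/yr.
Box E throughput = its input = 237.15 Tg N/yr; τ = 4.199×10^6 / 237.15 = 17710 yr.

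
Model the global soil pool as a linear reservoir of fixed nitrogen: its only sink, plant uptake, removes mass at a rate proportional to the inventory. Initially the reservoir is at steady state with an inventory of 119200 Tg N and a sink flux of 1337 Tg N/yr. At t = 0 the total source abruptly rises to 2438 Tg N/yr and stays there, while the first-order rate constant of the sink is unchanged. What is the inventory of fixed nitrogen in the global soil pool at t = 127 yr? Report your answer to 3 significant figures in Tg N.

194000 Tg N

The sink rate constant is k = F₀/M₀ = 1337/119200 = 0.01122 yr⁻¹.
Solving dM/dt = F₁ − kM with M(0) = M₀ gives M(t) = F₁/k + (M₀ − F₁/k)·e^(−kt).
F₁/k = 2438/0.01122 = 217360 Tg N; kt = 0.01122 × 127 = 1.424, e^(−kt) = 0.2406.
M(127) = 217360 + (119200 − 217360) × 0.2406 = 217360 − 23620 = 193740 Tg N.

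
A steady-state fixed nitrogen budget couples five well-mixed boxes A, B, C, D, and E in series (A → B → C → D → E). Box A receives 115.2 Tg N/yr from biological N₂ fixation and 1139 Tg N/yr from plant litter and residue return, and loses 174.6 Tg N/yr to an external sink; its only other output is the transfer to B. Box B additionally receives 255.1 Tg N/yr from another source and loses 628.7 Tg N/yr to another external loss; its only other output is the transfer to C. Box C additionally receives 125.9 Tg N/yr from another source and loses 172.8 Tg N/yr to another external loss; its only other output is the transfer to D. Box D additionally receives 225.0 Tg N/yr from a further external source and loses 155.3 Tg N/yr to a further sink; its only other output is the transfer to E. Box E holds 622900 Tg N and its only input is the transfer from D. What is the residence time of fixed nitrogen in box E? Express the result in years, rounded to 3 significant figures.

Box A: F(A→B) = (115.2 + 1139) − 174.6 = 1079.6 Tg N/yr.
Box B: F(B→C) = (1079.6 + 255.1) − 628.7 = 706.00 Tg N/yr.
Box C: F(C→D) = (706.00 + 125.9) − 172.8 = 659.10 Tg N/yr.
Box D: F(D→E) = (659.10 + 225.0) − 155.3 = 728.80 Tg N/yr.
Box E throughput = its input = 728.80 Tg N/yr; τ = 622900 / 728.80 = 854.7 yr.

855 yr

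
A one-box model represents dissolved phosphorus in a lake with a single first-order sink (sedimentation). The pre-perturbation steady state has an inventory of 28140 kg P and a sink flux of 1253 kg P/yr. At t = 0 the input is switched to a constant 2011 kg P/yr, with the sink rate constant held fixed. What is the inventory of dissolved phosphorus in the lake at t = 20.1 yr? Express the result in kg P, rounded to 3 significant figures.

The sink rate constant is k = F₀/M₀ = 1253/28140 = 0.04453 yr⁻¹.
Solving dM/dt = F₁ − kM with M(0) = M₀ gives M(t) = F₁/k + (M₀ − F₁/k)·e^(−kt).
F₁/k = 2011/0.04453 = 45163 kg P; kt = 0.04453 × 20.1 = 0.8950, e^(−kt) = 0.4086.
M(20.1) = 45163 + (28140 − 45163) × 0.4086 = 45163 − 6956 = 38207 kg P.

38200 kg P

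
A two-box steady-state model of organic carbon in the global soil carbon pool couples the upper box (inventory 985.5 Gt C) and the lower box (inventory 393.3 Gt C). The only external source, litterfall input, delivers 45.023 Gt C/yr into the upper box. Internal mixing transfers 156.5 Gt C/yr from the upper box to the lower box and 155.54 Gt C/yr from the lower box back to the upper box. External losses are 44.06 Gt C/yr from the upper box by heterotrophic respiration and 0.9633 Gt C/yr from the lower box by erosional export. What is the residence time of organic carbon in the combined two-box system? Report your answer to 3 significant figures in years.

Treat the two boxes together as one reservoir: the mixing fluxes between them are internal recycling, so τ = ΣM / Σ(external losses).
M_total = 985.5 + 393.3 = 1378.8 Gt C.
ΣF_external_out = 44.06 + 0.9633 = 45.023 Gt C/yr.
τ = M_total / ΣF_ext = 1378.8 / 45.023 = 30.62 yr.

30.6 yr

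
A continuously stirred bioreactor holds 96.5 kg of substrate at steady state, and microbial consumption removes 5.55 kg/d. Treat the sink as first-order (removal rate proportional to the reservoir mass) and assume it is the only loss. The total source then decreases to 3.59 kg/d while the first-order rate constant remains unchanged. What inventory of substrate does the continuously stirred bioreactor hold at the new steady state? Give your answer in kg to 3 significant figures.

62.4 kg

Rate constant k = F/M = 5.55 / 96.5 = 0.05751 d⁻¹.
At the new steady state, source = k·M_new ⇒ M_new = 3.59 / 0.05751 = 62.42 kg.
(Equivalently M_new = M × F_new/F_old = 96.5 × 3.59/5.55.)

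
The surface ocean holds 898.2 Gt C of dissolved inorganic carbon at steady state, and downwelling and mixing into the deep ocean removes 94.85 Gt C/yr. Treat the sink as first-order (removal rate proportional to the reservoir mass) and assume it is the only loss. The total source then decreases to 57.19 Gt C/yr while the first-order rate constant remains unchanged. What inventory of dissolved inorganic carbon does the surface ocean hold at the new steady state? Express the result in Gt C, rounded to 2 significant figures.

Rate constant k = F/M = 94.85 / 898.2 = 0.1056 yr⁻¹.
At the new steady state, source = k·M_new ⇒ M_new = 57.19 / 0.1056 = 541.6 Gt C.
(Equivalently M_new = M × F_new/F_old = 898.2 × 57.19/94.85.)

540 Gt C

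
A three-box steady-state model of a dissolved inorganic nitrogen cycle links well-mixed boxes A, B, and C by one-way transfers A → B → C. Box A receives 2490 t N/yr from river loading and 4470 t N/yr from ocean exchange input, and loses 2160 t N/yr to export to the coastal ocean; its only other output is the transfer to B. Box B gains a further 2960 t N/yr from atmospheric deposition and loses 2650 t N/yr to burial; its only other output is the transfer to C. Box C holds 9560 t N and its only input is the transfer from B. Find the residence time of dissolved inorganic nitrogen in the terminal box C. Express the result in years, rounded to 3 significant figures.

1.87 yr

Box A: F(A→B) = (2490 + 4470) − 2160 = 4800.0 t N/yr.
Box B: F(B→C) = (4800.0 + 2960) − 2650 = 5110.0 t N/yr.
Box C throughput = its input = 5110.0 t N/yr; τ = 9560 / 5110.0 = 1.871 yr.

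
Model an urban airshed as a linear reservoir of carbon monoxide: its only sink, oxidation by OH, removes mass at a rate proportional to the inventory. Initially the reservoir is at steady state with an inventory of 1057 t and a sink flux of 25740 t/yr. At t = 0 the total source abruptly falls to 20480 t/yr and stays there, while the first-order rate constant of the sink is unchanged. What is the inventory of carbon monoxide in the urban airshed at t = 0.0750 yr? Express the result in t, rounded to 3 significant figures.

τ = M₀/F₀ = 1057/25740 = 0.04106 yr; rate constant k = 1/τ.
New steady state M_∞ = F₁/k = F₁·τ = 20480 × 0.04106 = 841.00 t.
M(t) = M_∞ + (M₀ − M_∞)·e^(−t/τ); t/τ = 0.0750/0.04106 = 1.826, so e^(−t/τ) = 0.1610.
M(t) = 841.00 + 216.0 × 0.1610 = 875.78 t.

876 t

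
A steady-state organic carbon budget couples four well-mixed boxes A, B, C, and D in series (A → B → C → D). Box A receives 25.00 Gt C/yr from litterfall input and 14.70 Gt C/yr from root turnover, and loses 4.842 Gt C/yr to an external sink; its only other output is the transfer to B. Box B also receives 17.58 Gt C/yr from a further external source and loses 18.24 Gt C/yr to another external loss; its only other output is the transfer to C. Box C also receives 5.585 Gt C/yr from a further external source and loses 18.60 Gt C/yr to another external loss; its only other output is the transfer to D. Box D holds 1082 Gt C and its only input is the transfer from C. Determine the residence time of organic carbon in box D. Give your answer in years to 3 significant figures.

51.1 yr

Box A: F(A→B) = (25.00 + 14.70) − 4.842 = 34.858 Gt C/yr.
Box B: F(B→C) = (34.858 + 17.58) − 18.24 = 34.198 Gt C/yr.
Box C: F(C→D) = (34.198 + 5.585) − 18.60 = 21.183 Gt C/yr.
Box D throughput = its input = 21.183 Gt C/yr; τ = 1082 / 21.183 = 51.08 yr.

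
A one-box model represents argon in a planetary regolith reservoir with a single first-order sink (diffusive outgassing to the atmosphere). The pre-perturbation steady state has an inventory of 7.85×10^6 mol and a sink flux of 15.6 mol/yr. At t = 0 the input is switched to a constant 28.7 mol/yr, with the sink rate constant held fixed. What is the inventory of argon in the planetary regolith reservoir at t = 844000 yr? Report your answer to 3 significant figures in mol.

1.32×10^7 mol

The sink rate constant is k = F₀/M₀ = 15.6/7.85×10^6 = 1.987×10^-6 yr⁻¹.
Solving dM/dt = F₁ − kM with M(0) = M₀ gives M(t) = F₁/k + (M₀ − F₁/k)·e^(−kt).
F₁/k = 28.7/1.987×10^-6 = 1.4442×10^7 mol; kt = 1.987×10^-6 × 844000 = 1.677, e^(−kt) = 0.1869.
M(844000) = 1.4442×10^7 + (7.85×10^6 − 1.4442×10^7) × 0.1869 = 1.4442×10^7 − 1.232×10^6 = 1.3210×10^7 mol.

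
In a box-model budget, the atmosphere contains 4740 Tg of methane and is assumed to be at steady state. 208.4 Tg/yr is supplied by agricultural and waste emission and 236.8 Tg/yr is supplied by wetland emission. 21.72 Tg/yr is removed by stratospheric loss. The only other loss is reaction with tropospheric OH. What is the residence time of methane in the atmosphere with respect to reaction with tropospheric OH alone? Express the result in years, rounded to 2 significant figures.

At steady state ΣF_in = ΣF_out.
ΣF_in = 208.4 + 236.8 = 445.20 Tg/yr.
Reaction with tropospheric OH flux = ΣF_in − (21.72) = 445.20 − 21.72 = 423.5 Tg/yr.
τ = M / F = 4740 / 423.5 = 11.19 yr.

11 yr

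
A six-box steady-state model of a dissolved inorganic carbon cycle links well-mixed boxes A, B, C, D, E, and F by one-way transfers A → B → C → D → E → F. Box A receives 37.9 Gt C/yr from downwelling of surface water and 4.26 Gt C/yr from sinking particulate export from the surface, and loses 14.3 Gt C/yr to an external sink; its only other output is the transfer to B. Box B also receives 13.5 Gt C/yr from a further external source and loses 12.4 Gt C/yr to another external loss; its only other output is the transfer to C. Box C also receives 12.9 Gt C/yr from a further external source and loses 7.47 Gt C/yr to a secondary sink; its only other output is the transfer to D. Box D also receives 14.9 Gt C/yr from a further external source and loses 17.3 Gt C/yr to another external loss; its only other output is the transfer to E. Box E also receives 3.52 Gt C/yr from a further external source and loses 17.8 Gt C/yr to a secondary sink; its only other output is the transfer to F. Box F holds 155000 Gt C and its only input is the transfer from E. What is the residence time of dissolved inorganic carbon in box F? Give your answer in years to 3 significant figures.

Box A: F(A→B) = (37.9 + 4.26) − 14.3 = 27.860 Gt C/yr.
Box B: F(B→C) = (27.860 + 13.5) − 12.4 = 28.960 Gt C/yr.
Box C: F(C→D) = (28.960 + 12.9) − 7.47 = 34.390 Gt C/yr.
Box D: F(D→E) = (34.390 + 14.9) − 17.3 = 31.990 Gt C/yr.
Box E: F(E→F) = (31.990 + 3.52) − 17.8 = 17.710 Gt C/yr.
Box F throughput = its input = 17.710 Gt C/yr; τ = 155000 / 17.710 = 8752 yr.

8750 yr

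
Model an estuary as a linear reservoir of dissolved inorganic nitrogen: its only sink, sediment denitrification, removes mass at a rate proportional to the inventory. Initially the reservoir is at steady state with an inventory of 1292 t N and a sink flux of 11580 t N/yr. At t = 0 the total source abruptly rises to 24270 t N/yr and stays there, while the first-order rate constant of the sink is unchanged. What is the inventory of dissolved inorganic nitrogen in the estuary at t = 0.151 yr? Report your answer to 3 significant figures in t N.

Residence time τ = M₀/F₀ = 0.1116 yr. The eventual steady state is M_∞ = M₀·(F₁/F₀) = 1292 × 24270/11580 = 2707.8 t N.
The anomaly ΔM(t) = M(t) − M_∞ decays as ΔM₀·e^(−t/τ) with ΔM₀ = 1292 − 2707.8 = −1416 t N.
At t = 0.151 yr, e^(−t/τ) = e^(−1.353) = 0.2584, so ΔM = −365.8 t N and M = 2707.8 − 365.8 = 2342.0 t N.

2340 t N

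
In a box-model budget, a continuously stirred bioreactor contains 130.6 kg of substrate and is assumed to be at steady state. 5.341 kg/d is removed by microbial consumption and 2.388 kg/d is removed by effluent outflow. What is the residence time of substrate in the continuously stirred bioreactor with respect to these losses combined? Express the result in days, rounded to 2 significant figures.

17 d

Total removal = 5.341 + 2.388 = 7.7290 kg/d.
τ = M / ΣF_out = 130.6 / 7.7290 = 16.90 d.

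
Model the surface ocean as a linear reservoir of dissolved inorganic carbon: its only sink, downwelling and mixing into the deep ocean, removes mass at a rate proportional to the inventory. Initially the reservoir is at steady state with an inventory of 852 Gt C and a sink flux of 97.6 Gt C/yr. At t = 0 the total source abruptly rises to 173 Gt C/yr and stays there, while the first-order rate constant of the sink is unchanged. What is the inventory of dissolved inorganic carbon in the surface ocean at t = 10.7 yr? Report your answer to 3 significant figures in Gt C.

1320 Gt C

τ = M₀/F₀ = 852/97.6 = 8.730 yr; rate constant k = 1/τ.
New steady state M_∞ = F₁/k = F₁·τ = 173 × 8.730 = 1510.2 Gt C.
M(t) = M_∞ + (M₀ − M_∞)·e^(−t/τ); t/τ = 10.7/8.730 = 1.226, so e^(−t/τ) = 0.2935.
M(t) = 1510.2 − 658.2 × 0.2935 = 1317.0 Gt C.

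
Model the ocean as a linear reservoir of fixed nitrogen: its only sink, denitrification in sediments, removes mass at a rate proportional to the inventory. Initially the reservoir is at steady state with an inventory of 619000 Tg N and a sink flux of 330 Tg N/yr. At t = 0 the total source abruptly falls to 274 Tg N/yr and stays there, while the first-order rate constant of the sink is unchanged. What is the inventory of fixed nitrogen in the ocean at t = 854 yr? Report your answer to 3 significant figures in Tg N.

581000 Tg N

τ = M₀/F₀ = 619000/330 = 1876 yr; rate constant k = 1/τ.
New steady state M_∞ = F₁/k = F₁·τ = 274 × 1876 = 513960 Tg N.
M(t) = M_∞ + (M₀ − M_∞)·e^(−t/τ); t/τ = 854/1876 = 0.4553, so e^(−t/τ) = 0.6343.
M(t) = 513960 + 105000 × 0.6343 = 580580 Tg N.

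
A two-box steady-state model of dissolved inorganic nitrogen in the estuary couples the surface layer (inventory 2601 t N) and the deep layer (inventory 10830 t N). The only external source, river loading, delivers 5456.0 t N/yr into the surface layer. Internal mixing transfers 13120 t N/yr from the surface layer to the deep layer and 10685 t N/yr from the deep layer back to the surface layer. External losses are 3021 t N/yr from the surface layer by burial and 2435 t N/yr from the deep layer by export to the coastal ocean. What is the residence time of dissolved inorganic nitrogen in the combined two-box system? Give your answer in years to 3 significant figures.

2.46 yr

Residence time in the combined system uses the total inventory and the total *external* removal — internal exchanges between the two boxes cancel.
M_total = 2601 + 10830 = 13431 t N.
ΣF_external_out = 3021 + 2435 = 5456.0 t N/yr.
τ = M_total / ΣF_ext = 13431 / 5456.0 = 2.462 yr.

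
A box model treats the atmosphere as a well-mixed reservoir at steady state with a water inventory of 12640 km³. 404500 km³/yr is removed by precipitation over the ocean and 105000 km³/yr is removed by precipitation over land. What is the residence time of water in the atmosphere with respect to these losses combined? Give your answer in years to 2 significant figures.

Total removal = 404500 + 105000 = 509500 km³/yr.
τ = M / ΣF_out = 12640 / 509500 = 0.02481 yr.

0.025 yr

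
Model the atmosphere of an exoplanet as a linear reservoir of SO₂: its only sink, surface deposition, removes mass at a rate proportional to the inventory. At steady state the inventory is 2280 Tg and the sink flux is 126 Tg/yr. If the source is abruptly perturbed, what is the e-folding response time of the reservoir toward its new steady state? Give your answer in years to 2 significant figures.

18 yr

For a linear reservoir the response time equals the residence time τ = M/F.
τ = 2280 / 126 = 18.10 yr.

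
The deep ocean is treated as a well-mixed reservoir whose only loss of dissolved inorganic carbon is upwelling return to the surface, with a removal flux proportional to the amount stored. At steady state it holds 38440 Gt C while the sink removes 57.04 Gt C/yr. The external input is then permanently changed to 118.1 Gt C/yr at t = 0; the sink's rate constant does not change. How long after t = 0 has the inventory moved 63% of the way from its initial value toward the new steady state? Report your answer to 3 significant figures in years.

670 yr

τ = M₀/F₀ = 38440/57.04 = 673.9 yr.
The remaining gap fraction is e^(−t/τ); 63% covered ⇒ e^(−t/τ) = 0.370.
t = −τ ln(0.370) = 673.9 × 0.9943 = 670.0 yr.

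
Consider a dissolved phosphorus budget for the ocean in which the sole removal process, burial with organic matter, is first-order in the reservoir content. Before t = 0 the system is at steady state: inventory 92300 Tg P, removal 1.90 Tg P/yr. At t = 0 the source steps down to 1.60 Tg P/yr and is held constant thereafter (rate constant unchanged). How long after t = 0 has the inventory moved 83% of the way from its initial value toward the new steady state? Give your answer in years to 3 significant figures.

86100 yr

τ = M₀/F₀ = 92300/1.90 = 48580 yr.
The remaining gap fraction is e^(−t/τ); 83% covered ⇒ e^(−t/τ) = 0.170.
t = −τ ln(0.170) = 48580 × 1.772 = 86080 yr.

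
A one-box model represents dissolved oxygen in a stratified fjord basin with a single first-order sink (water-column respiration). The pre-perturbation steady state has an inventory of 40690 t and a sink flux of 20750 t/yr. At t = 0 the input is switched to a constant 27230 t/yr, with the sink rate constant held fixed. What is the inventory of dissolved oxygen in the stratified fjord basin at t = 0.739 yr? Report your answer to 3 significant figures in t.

τ = M₀/F₀ = 40690/20750 = 1.961 yr; rate constant k = 1/τ.
New steady state M_∞ = F₁/k = F₁·τ = 27230 × 1.961 = 53397 t.
M(t) = M_∞ + (M₀ − M_∞)·e^(−t/τ); t/τ = 0.739/1.961 = 0.3769, so e^(−t/τ) = 0.6860.
M(t) = 53397 − 12710 × 0.6860 = 44680 t.

44700 t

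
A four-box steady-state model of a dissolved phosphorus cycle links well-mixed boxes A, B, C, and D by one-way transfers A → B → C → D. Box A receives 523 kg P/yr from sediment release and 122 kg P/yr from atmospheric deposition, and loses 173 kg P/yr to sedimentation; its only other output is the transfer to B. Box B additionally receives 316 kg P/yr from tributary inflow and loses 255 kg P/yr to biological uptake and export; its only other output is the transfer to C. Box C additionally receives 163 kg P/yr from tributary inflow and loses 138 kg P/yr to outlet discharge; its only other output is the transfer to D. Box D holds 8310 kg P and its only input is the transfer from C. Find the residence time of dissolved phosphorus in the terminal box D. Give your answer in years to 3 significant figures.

Box A: F(A→B) = (523 + 122) − 173 = 472.00 kg P/yr.
Box B: F(B→C) = (472.00 + 316) − 255 = 533.00 kg P/yr.
Box C: F(C→D) = (533.00 + 163) − 138 = 558.00 kg P/yr.
Box D throughput = its input = 558.00 kg P/yr; τ = 8310 / 558.00 = 14.89 yr.

14.9 yr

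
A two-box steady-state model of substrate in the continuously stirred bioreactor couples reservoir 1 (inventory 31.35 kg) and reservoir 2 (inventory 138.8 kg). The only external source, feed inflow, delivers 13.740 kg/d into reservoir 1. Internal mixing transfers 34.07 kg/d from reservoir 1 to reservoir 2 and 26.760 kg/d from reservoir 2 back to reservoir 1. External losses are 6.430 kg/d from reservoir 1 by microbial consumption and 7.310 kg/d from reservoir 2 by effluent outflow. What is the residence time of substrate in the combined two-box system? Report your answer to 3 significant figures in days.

12.4 d

Treat the two boxes together as one reservoir: the mixing fluxes between them are internal recycling, so τ = ΣM / Σ(external losses).
M_total = 31.35 + 138.8 = 170.15 kg.
ΣF_external_out = 6.430 + 7.310 = 13.740 kg/d.
τ = M_total / ΣF_ext = 170.15 / 13.740 = 12.38 d.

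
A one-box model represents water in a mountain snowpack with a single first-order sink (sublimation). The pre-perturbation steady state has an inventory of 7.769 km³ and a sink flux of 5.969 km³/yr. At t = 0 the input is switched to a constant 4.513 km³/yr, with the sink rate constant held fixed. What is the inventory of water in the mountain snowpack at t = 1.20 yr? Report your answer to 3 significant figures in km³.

6.63 km³

The sink rate constant is k = F₀/M₀ = 5.969/7.769 = 0.7683 yr⁻¹.
Solving dM/dt = F₁ − kM with M(0) = M₀ gives M(t) = F₁/k + (M₀ − F₁/k)·e^(−kt).
F₁/k = 4.513/0.7683 = 5.8739 km³; kt = 0.7683 × 1.20 = 0.9220, e^(−kt) = 0.3977.
M(1.20) = 5.8739 + (7.769 − 5.8739) × 0.3977 = 5.8739 + 0.7537 = 6.6277 km³.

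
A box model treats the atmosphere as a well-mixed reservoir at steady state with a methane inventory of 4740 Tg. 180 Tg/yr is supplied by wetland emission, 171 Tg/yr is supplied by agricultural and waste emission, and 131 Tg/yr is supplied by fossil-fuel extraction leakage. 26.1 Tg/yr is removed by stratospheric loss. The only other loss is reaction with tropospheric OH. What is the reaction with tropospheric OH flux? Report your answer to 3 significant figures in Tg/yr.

At steady state ΣF_in = ΣF_out.
ΣF_in = 180 + 171 + 131 = 482.00 Tg/yr.
Reaction with tropospheric OH flux = ΣF_in − (26.1) = 482.00 − 26.10 = 455.9 Tg/yr.

456 Tg/yr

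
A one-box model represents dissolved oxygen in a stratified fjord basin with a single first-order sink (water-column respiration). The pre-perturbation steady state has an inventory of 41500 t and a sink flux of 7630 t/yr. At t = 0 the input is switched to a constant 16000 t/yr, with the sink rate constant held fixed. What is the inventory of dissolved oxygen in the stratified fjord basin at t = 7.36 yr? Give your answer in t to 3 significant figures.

75300 t

The sink rate constant is k = F₀/M₀ = 7630/41500 = 0.1839 yr⁻¹.
Solving dM/dt = F₁ − kM with M(0) = M₀ gives M(t) = F₁/k + (M₀ − F₁/k)·e^(−kt).
F₁/k = 16000/0.1839 = 87025 t; kt = 0.1839 × 7.36 = 1.353, e^(−kt) = 0.2584.
M(7.36) = 87025 + (41500 − 87025) × 0.2584 = 87025 − 11760 = 75260 t.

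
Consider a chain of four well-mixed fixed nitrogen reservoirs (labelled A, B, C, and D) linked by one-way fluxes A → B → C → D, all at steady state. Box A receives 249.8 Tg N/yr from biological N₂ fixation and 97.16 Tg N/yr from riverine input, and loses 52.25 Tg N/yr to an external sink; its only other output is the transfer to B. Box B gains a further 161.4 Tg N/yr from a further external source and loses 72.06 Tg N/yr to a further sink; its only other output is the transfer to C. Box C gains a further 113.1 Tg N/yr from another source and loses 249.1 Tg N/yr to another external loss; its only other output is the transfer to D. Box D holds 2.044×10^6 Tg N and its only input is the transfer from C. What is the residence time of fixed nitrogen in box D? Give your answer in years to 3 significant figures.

8240 yr

Box A: F(A→B) = (249.8 + 97.16) − 52.25 = 294.71 Tg N/yr.
Box B: F(B→C) = (294.71 + 161.4) − 72.06 = 384.05 Tg N/yr.
Box C: F(C→D) = (384.05 + 113.1) − 249.1 = 248.05 Tg N/yr.
Box D throughput = its input = 248.05 Tg N/yr; τ = 2.044×10^6 / 248.05 = 8240 yr.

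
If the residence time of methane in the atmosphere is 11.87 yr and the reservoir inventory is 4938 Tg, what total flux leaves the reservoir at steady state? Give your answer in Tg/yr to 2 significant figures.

420 Tg/yr

F = M / τ = 4938 / 11.87 = 416.0 Tg/yr.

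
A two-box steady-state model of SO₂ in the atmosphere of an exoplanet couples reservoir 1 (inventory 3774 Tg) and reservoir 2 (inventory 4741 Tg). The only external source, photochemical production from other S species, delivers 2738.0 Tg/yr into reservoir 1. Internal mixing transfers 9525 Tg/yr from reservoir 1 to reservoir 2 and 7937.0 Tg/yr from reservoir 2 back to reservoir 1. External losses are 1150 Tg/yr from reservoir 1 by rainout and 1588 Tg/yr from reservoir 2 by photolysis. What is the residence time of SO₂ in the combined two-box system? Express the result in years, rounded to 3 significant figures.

3.11 yr

For the system as a whole, the A↔B exchange is internal and contributes nothing to the throughput; only the external sinks remove mass.
M_total = 3774 + 4741 = 8515.0 Tg.
ΣF_external_out = 1150 + 1588 = 2738.0 Tg/yr.
τ = M_total / ΣF_ext = 8515.0 / 2738.0 = 3.110 yr.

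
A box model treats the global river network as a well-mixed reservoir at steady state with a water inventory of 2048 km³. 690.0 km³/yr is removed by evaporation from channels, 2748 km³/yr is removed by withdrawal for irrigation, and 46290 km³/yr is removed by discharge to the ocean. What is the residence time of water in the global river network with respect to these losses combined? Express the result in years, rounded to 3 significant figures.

0.0412 yr

Total removal = 690.0 + 2748 + 46290 = 49728 km³/yr.
τ = M / ΣF_out = 2048 / 49728 = 0.04118 yr.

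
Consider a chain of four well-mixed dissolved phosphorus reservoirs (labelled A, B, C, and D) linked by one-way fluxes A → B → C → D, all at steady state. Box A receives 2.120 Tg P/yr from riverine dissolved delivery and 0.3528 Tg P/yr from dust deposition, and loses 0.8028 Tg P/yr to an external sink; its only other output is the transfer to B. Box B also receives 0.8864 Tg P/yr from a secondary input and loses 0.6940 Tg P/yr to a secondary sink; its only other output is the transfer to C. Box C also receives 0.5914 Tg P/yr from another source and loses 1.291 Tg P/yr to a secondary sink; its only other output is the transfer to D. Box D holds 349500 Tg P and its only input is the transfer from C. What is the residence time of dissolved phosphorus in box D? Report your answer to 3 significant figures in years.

Box A: F(A→B) = (2.120 + 0.3528) − 0.8028 = 1.6700 Tg P/yr.
Box B: F(B→C) = (1.6700 + 0.8864) − 0.6940 = 1.8624 Tg P/yr.
Box C: F(C→D) = (1.8624 + 0.5914) − 1.291 = 1.1628 Tg P/yr.
Box D throughput = its input = 1.1628 Tg P/yr; τ = 349500 / 1.1628 = 300600 yr.

301000 yr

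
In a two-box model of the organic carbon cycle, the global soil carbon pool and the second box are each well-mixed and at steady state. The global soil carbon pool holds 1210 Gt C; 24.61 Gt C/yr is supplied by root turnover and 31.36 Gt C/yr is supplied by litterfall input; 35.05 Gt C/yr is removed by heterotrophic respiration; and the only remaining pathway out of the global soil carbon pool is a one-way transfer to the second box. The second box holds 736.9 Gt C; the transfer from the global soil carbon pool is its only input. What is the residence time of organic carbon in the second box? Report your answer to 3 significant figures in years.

Balance the global soil carbon pool: ΣF_in = 24.61 + 31.36 = 55.970 Gt C/yr.
Transfer to the second box = ΣF_in − (35.05) = 20.920 Gt C/yr.
At steady state the output of the second box equals its input, 20.920 Gt C/yr.
τ = M / F = 736.9 / 20.920 = 35.22 yr.

35.2 yr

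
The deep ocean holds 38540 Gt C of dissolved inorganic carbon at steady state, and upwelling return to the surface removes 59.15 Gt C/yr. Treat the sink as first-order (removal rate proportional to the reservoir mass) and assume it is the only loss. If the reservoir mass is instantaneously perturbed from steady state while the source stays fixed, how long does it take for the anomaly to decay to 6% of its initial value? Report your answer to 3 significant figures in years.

1830 yr

For a linear reservoir the anomaly decays as exp(−t/τ) with τ = M/F = 38540/59.15 = 651.6 yr.
exp(−t/τ) = 0.06 ⇒ t = −τ ln(0.06) = 651.6 × 2.813 = 1833 yr.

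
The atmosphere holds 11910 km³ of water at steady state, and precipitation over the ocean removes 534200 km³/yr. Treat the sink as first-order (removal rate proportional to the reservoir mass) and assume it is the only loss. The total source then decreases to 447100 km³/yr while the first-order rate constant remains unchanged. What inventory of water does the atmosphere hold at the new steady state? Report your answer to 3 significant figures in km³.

Rate constant k = F/M = 534200 / 11910 = 44.85 yr⁻¹.
At the new steady state, source = k·M_new ⇒ M_new = 447100 / 44.85 = 9968 km³.
(Equivalently M_new = M × F_new/F_old = 11910 × 447100/534200.)

9970 km³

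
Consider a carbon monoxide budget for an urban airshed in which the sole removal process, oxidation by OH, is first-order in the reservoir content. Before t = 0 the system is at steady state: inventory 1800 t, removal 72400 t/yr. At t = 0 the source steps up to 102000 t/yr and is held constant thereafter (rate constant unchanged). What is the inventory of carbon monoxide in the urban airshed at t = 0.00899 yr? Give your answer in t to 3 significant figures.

Residence time τ = M₀/F₀ = 0.02486 yr. The eventual steady state is M_∞ = M₀·(F₁/F₀) = 1800 × 102000/72400 = 2535.9 t.
The anomaly ΔM(t) = M(t) − M_∞ decays as ΔM₀·e^(−t/τ) with ΔM₀ = 1800 − 2535.9 = −735.9 t.
At t = 0.00899 yr, e^(−t/τ) = e^(−0.3616) = 0.6966, so ΔM = −512.6 t and M = 2535.9 − 512.6 = 2023.3 t.

2020 t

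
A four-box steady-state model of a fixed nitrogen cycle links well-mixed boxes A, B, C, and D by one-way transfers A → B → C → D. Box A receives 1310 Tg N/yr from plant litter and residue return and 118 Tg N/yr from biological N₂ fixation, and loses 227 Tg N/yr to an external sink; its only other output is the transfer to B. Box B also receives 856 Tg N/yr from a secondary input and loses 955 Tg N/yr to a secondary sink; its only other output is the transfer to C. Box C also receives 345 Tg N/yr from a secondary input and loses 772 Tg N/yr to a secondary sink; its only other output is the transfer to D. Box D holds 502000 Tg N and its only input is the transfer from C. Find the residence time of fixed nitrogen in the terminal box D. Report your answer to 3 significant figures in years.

744 yr

Box A: F(A→B) = (1310 + 118) − 227 = 1201.0 Tg N/yr.
Box B: F(B→C) = (1201.0 + 856) − 955 = 1102.0 Tg N/yr.
Box C: F(C→D) = (1102.0 + 345) − 772 = 675.00 Tg N/yr.
Box D throughput = its input = 675.00 Tg N/yr; τ = 502000 / 675.00 = 743.7 yr.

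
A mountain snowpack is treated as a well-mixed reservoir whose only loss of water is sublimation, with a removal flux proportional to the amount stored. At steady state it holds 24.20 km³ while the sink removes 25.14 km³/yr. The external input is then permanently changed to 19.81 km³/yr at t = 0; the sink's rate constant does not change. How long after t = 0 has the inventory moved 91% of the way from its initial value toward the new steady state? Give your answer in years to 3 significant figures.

2.32 yr

τ = M₀/F₀ = 24.20/25.14 = 0.9626 yr.
The remaining gap fraction is e^(−t/τ); 91% covered ⇒ e^(−t/τ) = 0.0900.
t = −τ ln(0.0900) = 0.9626 × 2.408 = 2.318 yr.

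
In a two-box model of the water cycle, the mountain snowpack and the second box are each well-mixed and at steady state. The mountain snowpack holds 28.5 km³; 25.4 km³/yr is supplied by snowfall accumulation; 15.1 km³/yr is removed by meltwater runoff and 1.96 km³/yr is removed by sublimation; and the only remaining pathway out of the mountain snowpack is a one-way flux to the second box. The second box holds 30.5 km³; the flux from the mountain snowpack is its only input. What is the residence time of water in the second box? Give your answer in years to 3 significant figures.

Balance the mountain snowpack: ΣF_in = 25.400 km³/yr.
Flux to the second box = ΣF_in − (15.1 + 1.96) = 8.3400 km³/yr.
At steady state the output of the second box equals its input, 8.3400 km³/yr.
τ = M / F = 30.5 / 8.3400 = 3.657 yr.

3.66 yr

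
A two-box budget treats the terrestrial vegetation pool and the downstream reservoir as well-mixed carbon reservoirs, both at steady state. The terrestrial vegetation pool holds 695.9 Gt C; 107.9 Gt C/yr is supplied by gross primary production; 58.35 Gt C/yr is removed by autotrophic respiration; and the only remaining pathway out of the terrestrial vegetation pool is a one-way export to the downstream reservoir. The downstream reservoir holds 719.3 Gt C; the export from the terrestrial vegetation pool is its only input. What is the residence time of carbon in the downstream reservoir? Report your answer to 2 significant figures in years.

15 yr

Balance the terrestrial vegetation pool: ΣF_in = 107.90 Gt C/yr.
Export to the downstream reservoir = ΣF_in − (58.35) = 49.550 Gt C/yr.
At steady state the output of the downstream reservoir equals its input, 49.550 Gt C/yr.
τ = M / F = 719.3 / 49.550 = 14.52 yr.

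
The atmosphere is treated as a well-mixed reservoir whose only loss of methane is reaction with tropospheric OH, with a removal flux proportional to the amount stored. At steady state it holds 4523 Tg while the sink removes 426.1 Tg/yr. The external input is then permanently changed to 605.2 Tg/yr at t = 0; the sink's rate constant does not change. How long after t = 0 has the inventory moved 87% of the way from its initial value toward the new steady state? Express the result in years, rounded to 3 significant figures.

21.7 yr

τ = M₀/F₀ = 4523/426.1 = 10.61 yr.
The remaining gap fraction is e^(−t/τ); 87% covered ⇒ e^(−t/τ) = 0.130.
t = −τ ln(0.130) = 10.61 × 2.040 = 21.66 yr.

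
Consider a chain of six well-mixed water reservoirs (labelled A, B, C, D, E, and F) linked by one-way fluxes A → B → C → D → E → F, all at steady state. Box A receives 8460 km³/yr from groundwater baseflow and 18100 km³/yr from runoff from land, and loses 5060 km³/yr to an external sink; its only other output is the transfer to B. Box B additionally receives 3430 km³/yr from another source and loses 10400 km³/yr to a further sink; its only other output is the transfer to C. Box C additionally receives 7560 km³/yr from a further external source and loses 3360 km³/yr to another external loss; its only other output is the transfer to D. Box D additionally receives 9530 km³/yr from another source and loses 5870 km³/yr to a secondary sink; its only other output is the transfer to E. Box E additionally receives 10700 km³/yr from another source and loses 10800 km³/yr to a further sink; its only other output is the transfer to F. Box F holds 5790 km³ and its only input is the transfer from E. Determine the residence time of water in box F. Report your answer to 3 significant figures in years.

Box A: F(A→B) = (8460 + 18100) − 5060 = 21500 km³/yr.
Box B: F(B→C) = (21500 + 3430) − 10400 = 14530 km³/yr.
Box C: F(C→D) = (14530 + 7560) − 3360 = 18730 km³/yr.
Box D: F(D→E) = (18730 + 9530) − 5870 = 22390 km³/yr.
Box E: F(E→F) = (22390 + 10700) − 10800 = 22290 km³/yr.
Box F throughput = its input = 22290 km³/yr; τ = 5790 / 22290 = 0.2598 yr.

0.260 yr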